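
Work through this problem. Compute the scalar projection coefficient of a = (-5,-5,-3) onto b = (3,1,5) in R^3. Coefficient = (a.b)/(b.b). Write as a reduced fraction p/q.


Projection coefficient = (a . b) / (b . b)
a . b = (-5)*3 + (-5)*1 + (-3)*5
= -15 + (-5) + (-15) = -35
b . b = 3^2 + 1^2 + 5^2
= 9 + 1 + 25 = 35
Coefficient = -35/35
In lowest terms: -1/1


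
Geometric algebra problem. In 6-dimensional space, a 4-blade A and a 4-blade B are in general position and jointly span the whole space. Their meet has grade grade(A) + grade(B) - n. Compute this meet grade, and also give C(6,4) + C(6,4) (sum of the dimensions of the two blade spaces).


Meet grade = grade(A) + grade(B) - n
= 4 + 4 - 6 = 2
C(6,4) = 15
C(6,4) = 15
dim_A + dim_B = 15 + 15 = 30


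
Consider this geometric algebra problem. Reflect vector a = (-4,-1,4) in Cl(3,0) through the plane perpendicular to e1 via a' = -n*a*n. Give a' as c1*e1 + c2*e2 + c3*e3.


Reflection formula: a' = -n*a*n, with n = e1 (unit vector, n^2 = 1).
For reflection through hyperplane perp to e1:
The component along e1 flips sign, others stay.
a = (-4, -1, 4)
a' = (4, -1, 4)
a' = 4*e1 - 1*e2 + 4*e3


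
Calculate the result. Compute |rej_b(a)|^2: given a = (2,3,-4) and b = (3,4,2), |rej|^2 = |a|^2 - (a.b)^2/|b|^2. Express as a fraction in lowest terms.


|a|^2 = 2^2 + 3^2 + (-4)^2 = 29
|b|^2 = 3^2 + 4^2 + 2^2 = 29
a . b = 2*3 + 3*4 + (-4)*2 = 10
(a.b)^2 = 10^2 = 100
|rej|^2 = 29 - 100/29
= (841 - 100)/29
= 741/29
In lowest terms: 741/29


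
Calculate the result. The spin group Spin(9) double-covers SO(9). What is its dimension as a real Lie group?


Spin(n) double-covers SO(n); both have Lie algebra so(n) of dimension n(n-1)/2.
n = 9
n(n-1) = 9 * 8 = 72
dim Spin(9) = 72/2 = 36


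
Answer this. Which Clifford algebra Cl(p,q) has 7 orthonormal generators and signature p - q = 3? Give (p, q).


We need p + q = 7 and p - q = 3.
Adding: 2p = 7 + 3 = 10, so p = 5.
Then q = 7 - 5 = 2.
(p, q) = (5, 2)


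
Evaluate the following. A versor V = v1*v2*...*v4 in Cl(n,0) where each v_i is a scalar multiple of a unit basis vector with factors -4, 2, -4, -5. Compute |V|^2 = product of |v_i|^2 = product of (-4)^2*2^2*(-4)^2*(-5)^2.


Each vector v_i has |v_i|^2 = s_i^2
Squared scales: (-4)^2 = 16, 2^2 = 4, (-4)^2 = 16, (-5)^2 = 25
|V|^2 = 16 * 4 * 16 * 25
= 25600


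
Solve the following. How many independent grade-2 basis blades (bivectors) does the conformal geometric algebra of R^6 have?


The conformal model of R^6 uses Cl(7,1) with m = 6 + 2 = 8 generators.
Number of grade-2 blades = C(m, 2) = C(8, 2)
= 8*7/2 = 28


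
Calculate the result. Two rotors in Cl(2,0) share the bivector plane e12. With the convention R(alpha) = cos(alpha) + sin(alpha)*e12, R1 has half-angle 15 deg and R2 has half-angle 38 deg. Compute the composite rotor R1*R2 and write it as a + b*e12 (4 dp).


Same-plane rotors commute and their half-angles add:
R1*R2 = cos(a1 + a2) + sin(a1 + a2)*e12.
a1 + a2 = 15 + 38 = 53 deg
cos(53 deg) = 0.6018
sin(53 deg) = 0.7986
R1*R2 = 0.6018 + 0.7986*e12


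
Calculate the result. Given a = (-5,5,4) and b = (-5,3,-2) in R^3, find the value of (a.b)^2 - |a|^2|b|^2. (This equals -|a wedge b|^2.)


a . b = (-5)*(-5) + 5*3 + 4*(-2)
= 25 + 15 + (-8) = 32
|a|^2 = (-5)^2 + 5^2 + 4^2 = 66
|b|^2 = (-5)^2 + 3^2 + (-2)^2 = 38
(a.b)^2 = 32^2 = 1024
|a|^2 * |b|^2 = 66 * 38 = 2508
Result = 1024 - 2508 = -1484


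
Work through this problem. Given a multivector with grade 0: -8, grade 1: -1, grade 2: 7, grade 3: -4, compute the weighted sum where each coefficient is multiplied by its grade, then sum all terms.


Grade-weighted sum = sum of grade_k * coefficient_k
0*(-8) = 0
1*(-1) = -1
2*7 = 14
3*(-4) = -12
Total = 0 + (-1) + 14 + (-12) = 1


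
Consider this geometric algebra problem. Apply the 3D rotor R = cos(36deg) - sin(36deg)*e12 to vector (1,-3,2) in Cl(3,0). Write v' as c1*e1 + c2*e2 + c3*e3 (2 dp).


Rotor R = cos(36deg) - sin(36deg)*e12
Rotation angle theta = 2 * 36 = 72 degrees in the e12 plane (e1 -> e2).
The component perpendicular to the plane (e3) is invariant: v'_3 = v3 = 2.00
cos(72deg) = 0.3090, sin(72deg) = 0.9511
v'_1 = v1*cos(theta) - v2*sin(theta) = 1*0.3090 - (-3)*0.9511 = 3.16
v'_2 = v1*sin(theta) + v2*cos(theta) = 1*0.9511 + (-3)*0.3090 = 0.02
v' = 3.16*e1 + 0.02*e2 + 2.00*e3


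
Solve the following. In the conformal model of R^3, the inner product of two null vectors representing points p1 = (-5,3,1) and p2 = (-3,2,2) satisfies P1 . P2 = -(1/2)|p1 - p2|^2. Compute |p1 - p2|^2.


p1 - p2 = (-2, 1, -1)
|p1 - p2|^2 = (-2)^2 + 1^2 + (-1)^2
= 4 + 1 + 1
= 6


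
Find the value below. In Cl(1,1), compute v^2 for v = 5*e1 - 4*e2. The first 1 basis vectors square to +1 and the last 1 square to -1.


v^2 = sum of c_i^2 * e_i^2
Positive signature terms (e_i^2 = +1): 5^2 = 25
Negative signature terms (e_j^2 = -1): (-4)^2 = 16
v^2 = 25 - 16 = 9


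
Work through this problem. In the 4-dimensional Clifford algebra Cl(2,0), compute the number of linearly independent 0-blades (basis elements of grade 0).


Number of grade-k basis blades in Cl(p,q) with n = p + q is C(n, k).
n = 2 + 0 = 2
C(2, 0) = 2! / (0! * 2!)
= 2 / (1 * 2)
= 1


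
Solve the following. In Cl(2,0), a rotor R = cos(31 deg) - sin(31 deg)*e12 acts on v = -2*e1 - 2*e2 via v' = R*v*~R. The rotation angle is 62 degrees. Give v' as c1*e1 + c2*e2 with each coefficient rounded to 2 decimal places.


Rotor R = cos(31deg) - sin(31deg)*e12
Rotation angle theta = 2 * 31 = 62 degrees
v' = R*v*~R rotates v by theta.
cos(62deg) = 0.4695, sin(62deg) = 0.8829
v'_1 = -2*cos(62deg) - (-2)*sin(62deg)
= -2*0.4695 - (-2)*0.8829
= 0.83
v'_2 = -2*sin(62deg) + (-2)*cos(62deg)
= -2*0.8829 + (-2)*0.4695
= -2.70
v' = 0.83*e1 - 2.70*e2


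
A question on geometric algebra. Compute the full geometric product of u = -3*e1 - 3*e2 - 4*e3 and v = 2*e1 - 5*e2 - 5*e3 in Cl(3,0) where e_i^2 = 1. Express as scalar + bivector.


In Cl(3,0): e_i^2 = 1, e_ie_j = -e_je_i for i != j.
Scalar part = u . v = (-3)*2 + (-3)*(-5) + (-4)*(-5)
= -6 + 15 + 20 = 29
e12 coeff = (-3)*(-5) - (-3)*2 = 15 - (-6) = 21
e13 coeff = (-3)*(-5) - (-4)*2 = 15 - (-8) = 23
e23 coeff = (-3)*(-5) - (-4)*(-5) = 15 - 20 = -5
uv = 29 + 21*e12 + 23*e13 - 5*e23


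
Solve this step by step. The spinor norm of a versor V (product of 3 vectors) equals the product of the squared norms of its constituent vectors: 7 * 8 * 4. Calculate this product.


Spinor norm N(V) = |v1|^2 * |v2|^2 * ... * |v3|^2
= 7 * 8 * 4
Running product: 7, 56, 224
N(V) = 224


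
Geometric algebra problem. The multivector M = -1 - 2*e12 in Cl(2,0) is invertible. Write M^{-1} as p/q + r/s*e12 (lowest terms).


M = -1 - 2*e12, where e12^2 = -1.
Since M commutes with its reverse ~M = a - b*e12, M * ~M = a^2 - b^2*e12^2 = a^2 + b^2.
So M^{-1} = ~M / (a^2 + b^2) = (a - b*e12)/(a^2 + b^2).
a^2 + b^2 = 1 + 4 = 5
Scalar part = -1/5 = -1/5
Bivector coeff = 2/5 = 2/5
M^{-1} = -1/5 + 2/5*e12


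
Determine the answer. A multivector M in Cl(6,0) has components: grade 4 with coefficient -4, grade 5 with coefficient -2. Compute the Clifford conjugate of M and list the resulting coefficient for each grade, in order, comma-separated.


Clifford conjugate sign for grade k: (-1)^(k(k+1)/2)
Grade 4: (-1)^(4*5/2) = (-1)^10 = 1, coeff -4 -> -4
Grade 5: (-1)^(5*6/2) = (-1)^15 = -1, coeff -2 -> 2
Conjugated coefficients: -4, 2


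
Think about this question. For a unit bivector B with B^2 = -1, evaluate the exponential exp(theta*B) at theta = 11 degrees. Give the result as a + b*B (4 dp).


For a unit bivector B with B^2 = -1, the exponential series gives
e^(theta*B) = cos(theta) + sin(theta)*B (the GA analogue of Euler's formula).
theta = 11 degrees = 0.191986 rad
cos(11 deg) = 0.9816
sin(11 deg) = 0.1908
exp(theta*B) = 0.9816 + 0.1908*B


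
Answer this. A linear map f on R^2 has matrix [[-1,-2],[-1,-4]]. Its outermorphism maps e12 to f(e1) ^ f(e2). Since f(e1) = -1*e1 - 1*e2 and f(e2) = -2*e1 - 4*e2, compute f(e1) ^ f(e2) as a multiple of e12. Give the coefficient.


The outermorphism of a linear map f sends e1^e2 to f(e1)^f(e2).
f(e1) = -1*e1 - 1*e2
f(e2) = -2*e1 - 4*e2
f(e1) ^ f(e2) = (-1*e1 - 1*e2) ^ (-2*e1 - 4*e2)
= (-1)*(-4)*e12 + (-1)*(-2)*e21
= (4 - 2)*e12
= 2*e12
Coefficient = 2


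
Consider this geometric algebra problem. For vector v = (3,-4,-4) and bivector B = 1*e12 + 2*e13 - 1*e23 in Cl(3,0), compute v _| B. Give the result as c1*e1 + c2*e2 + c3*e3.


Left contraction v _| B = <vB>_1 (grade-1 part of the geometric product vB).
Using e1_|e12 = e2, e2_|e12 = -e1, e1_|e13 = e3, e3_|e13 = -e1, e2_|e23 = e3, e3_|e23 = -e2:
e1 coeff: -v2*b12 - v3*b13 = -(-4)*(1) - (-4)*(2) = 12
e2 coeff: v1*b12 - v3*b23 = (3)*(1) - (-4)*(-1) = -1
e3 coeff: v1*b13 + v2*b23 = (3)*(2) + (-4)*(-1) = 10
v _| B = 12*e1 - 1*e2 + 10*e3


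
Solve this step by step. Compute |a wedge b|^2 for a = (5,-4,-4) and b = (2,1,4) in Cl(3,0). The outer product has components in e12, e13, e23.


a wedge b = (a1*b2 - a2*b1)*e12 + (a1*b3 - a3*b1)*e13 + (a2*b3 - a3*b2)*e23
e12 coeff: 5*1 - (-4)*2 = 5 - (-8) = 13
e13 coeff: 5*4 - (-4)*2 = 20 - (-8) = 28
e23 coeff: (-4)*4 - (-4)*1 = -16 - (-4) = -12
|a wedge b|^2 = 13^2 + 28^2 + (-12)^2
= 169 + 784 + 144
= 1097


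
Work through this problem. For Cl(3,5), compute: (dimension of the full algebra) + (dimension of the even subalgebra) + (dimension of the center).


n = 3 + 5 = 8
Total dim = 2^8 = 256
Even subalgebra dim = 2^7 = 128
n is even, so center dim = 1
Sum = 256 + 128 + 1 = 385


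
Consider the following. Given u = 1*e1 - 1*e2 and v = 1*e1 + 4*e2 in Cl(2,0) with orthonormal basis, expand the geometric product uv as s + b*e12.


Expand: (1*e1 - 1*e2)(1*e1 + 4*e2)
= 1*1*e1e1 + 1*4*e1e2 + (-1)*1*e2e1 + (-1)*4*e2e2
Using e1^2 = e2^2 = 1, e2e1 = -e1e2:
Scalar part s = 1*1 + (-1)*4 = 1 + (-4) = -3
Bivector part b = 1*4 - (-1)*1 = 4 - (-1) = 5
uv = -3 + 5*e12


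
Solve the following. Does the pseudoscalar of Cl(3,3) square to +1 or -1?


The pseudoscalar I = e1...e_n (product of all n generators) of Cl(p,q) satisfies I^2 = (-1)^(q + n(n-1)/2).
p = 3, q = 3, n = p + q = 6
n(n-1)/2 = 6 * 5 / 2 = 15
Exponent = q + n(n-1)/2 = 3 + 15 = 18
I^2 = (-1)^18 = +1


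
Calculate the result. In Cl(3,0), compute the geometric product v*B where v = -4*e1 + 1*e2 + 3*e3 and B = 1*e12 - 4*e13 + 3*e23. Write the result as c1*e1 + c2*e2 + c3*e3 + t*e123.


vB has grade-1 (vector) and grade-3 (trivector) parts: vB = (v _| B) + (v ^ B).
Vector part <vB>_1:
  e1: -v2*b12 - v3*b13 = -(1)*(1) - (3)*(-4) = 11
  e2: v1*b12 - v3*b23 = (-4)*(1) - (3)*(3) = -13
  e3: v1*b13 + v2*b23 = (-4)*(-4) + (1)*(3) = 19
Trivector part <vB>_3:
  e123: v1*b23 - v2*b13 + v3*b12 = (-4)*(3) - (1)*(-4) + (3)*(1) = -5
vB = 11*e1 - 13*e2 + 19*e3 - 5*e123


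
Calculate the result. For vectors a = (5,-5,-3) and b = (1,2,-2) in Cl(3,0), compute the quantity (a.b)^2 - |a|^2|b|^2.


a . b = 5*1 + (-5)*2 + (-3)*(-2)
= 5 + (-10) + 6 = 1
|a|^2 = 5^2 + (-5)^2 + (-3)^2 = 59
|b|^2 = 1^2 + 2^2 + (-2)^2 = 9
(a.b)^2 = 1^2 = 1
|a|^2 * |b|^2 = 59 * 9 = 531
Result = 1 - 531 = -530


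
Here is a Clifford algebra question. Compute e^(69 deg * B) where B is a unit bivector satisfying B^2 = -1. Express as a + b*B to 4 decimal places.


For a unit bivector B with B^2 = -1, the exponential series gives
e^(theta*B) = cos(theta) + sin(theta)*B (the GA analogue of Euler's formula).
theta = 69 degrees = 1.204277 rad
cos(69 deg) = 0.3584
sin(69 deg) = 0.9336
exp(theta*B) = 0.3584 + 0.9336*B


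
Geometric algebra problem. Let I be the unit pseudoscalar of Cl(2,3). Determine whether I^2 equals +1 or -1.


The pseudoscalar I = e1...e_n (product of all n generators) of Cl(p,q) satisfies I^2 = (-1)^(q + n(n-1)/2).
p = 2, q = 3, n = p + q = 5
n(n-1)/2 = 5 * 4 / 2 = 10
Exponent = q + n(n-1)/2 = 3 + 10 = 13
I^2 = (-1)^13 = -1


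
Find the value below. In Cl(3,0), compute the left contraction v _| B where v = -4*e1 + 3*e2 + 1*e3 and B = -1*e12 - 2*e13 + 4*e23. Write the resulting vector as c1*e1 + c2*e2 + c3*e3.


Left contraction v _| B = <vB>_1 (grade-1 part of the geometric product vB).
Using e1_|e12 = e2, e2_|e12 = -e1, e1_|e13 = e3, e3_|e13 = -e1, e2_|e23 = e3, e3_|e23 = -e2:
e1 coeff: -v2*b12 - v3*b13 = -(3)*(-1) - (1)*(-2) = 5
e2 coeff: v1*b12 - v3*b23 = (-4)*(-1) - (1)*(4) = 0
e3 coeff: v1*b13 + v2*b23 = (-4)*(-2) + (3)*(4) = 20
v _| B = 5*e1 + 0*e2 + 20*e3


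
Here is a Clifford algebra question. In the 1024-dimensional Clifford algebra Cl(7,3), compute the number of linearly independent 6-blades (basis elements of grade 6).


Number of grade-k basis blades in Cl(p,q) with n = p + q is C(n, k).
n = 7 + 3 = 10
C(10, 6) = 10! / (6! * 4!)
= 3628800 / (720 * 24)
= 210


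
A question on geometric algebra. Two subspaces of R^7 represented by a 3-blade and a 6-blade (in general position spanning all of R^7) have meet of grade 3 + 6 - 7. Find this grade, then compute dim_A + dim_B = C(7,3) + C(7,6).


Meet grade = grade(A) + grade(B) - n
= 3 + 6 - 7 = 2
C(7,3) = 35
C(7,6) = 7
dim_A + dim_B = 35 + 7 = 42


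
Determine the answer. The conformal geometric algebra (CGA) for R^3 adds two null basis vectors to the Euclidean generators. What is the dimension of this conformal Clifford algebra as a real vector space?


The conformal model of R^3 uses Cl(4,1): the 3 Euclidean generators plus two extra orthogonal generators e+ (e+^2 = +1) and e- (e-^2 = -1), from which the null vectors e0, einf are built.
Number of generators m = 3 + 2 = 5.
dim Cl(p,q) = 2^m = 2^5 = 32


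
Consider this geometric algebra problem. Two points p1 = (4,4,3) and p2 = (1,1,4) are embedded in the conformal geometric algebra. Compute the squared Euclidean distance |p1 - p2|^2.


p1 - p2 = (3, 3, -1)
|p1 - p2|^2 = 3^2 + 3^2 + (-1)^2
= 9 + 9 + 1
= 19


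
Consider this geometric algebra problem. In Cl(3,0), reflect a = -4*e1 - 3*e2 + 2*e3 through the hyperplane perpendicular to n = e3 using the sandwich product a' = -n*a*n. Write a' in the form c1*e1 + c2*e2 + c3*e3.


Reflection formula: a' = -n*a*n, with n = e3 (unit vector, n^2 = 1).
For reflection through hyperplane perp to e3:
The component along e3 flips sign, others stay.
a = (-4, -3, 2)
a' = (-4, -3, -2)
a' = -4*e1 - 3*e2 - 2*e3


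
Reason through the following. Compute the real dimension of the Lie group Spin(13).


Spin(n) double-covers SO(n); both have Lie algebra so(n) of dimension n(n-1)/2.
n = 13
n(n-1) = 13 * 12 = 156
dim Spin(13) = 156/2 = 78


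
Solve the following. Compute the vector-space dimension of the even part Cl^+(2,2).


Even subalgebra dimension = 2^(n-1)
n = 2 + 2 = 4
2^(4 - 1) = 2^3 = 8
Verification: sum of C(4,k) for even k = 1 + 6 + 1 = 8
Result = 8


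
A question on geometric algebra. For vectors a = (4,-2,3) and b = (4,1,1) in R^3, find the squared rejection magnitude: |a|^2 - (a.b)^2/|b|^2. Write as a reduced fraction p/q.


|a|^2 = 4^2 + (-2)^2 + 3^2 = 29
|b|^2 = 4^2 + 1^2 + 1^2 = 18
a . b = 4*4 + (-2)*1 + 3*1 = 17
(a.b)^2 = 17^2 = 289
|rej|^2 = 29 - 289/18
= (522 - 289)/18
= 233/18
In lowest terms: 233/18


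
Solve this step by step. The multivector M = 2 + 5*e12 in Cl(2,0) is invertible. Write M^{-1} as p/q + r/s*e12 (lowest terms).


M = 2 + 5*e12, where e12^2 = -1.
Since M commutes with its reverse ~M = a - b*e12, M * ~M = a^2 - b^2*e12^2 = a^2 + b^2.
So M^{-1} = ~M / (a^2 + b^2) = (a - b*e12)/(a^2 + b^2).
a^2 + b^2 = 4 + 25 = 29
Scalar part = 2/29 = 2/29
Bivector coeff = -5/29 = -5/29
M^{-1} = 2/29 - 5/29*e12


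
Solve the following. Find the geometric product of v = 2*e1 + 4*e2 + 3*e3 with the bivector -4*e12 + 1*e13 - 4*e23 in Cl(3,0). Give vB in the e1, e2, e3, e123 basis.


vB has grade-1 (vector) and grade-3 (trivector) parts: vB = (v _| B) + (v ^ B).
Vector part <vB>_1:
  e1: -v2*b12 - v3*b13 = -(4)*(-4) - (3)*(1) = 13
  e2: v1*b12 - v3*b23 = (2)*(-4) - (3)*(-4) = 4
  e3: v1*b13 + v2*b23 = (2)*(1) + (4)*(-4) = -14
Trivector part <vB>_3:
  e123: v1*b23 - v2*b13 + v3*b12 = (2)*(-4) - (4)*(1) + (3)*(-4) = -24
vB = 13*e1 + 4*e2 - 14*e3 - 24*e123


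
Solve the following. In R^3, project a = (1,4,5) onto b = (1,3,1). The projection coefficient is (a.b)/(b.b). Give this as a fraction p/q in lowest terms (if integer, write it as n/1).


Projection coefficient = (a . b) / (b . b)
a . b = 1*1 + 4*3 + 5*1
= 1 + 12 + 5 = 18
b . b = 1^2 + 3^2 + 1^2
= 1 + 9 + 1 = 11
Coefficient = 18/11
In lowest terms: 18/11


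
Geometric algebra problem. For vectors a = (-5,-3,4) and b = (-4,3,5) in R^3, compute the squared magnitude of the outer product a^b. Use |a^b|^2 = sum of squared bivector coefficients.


a wedge b = (a1*b2 - a2*b1)*e12 + (a1*b3 - a3*b1)*e13 + (a2*b3 - a3*b2)*e23
e12 coeff: (-5)*3 - (-3)*(-4) = -15 - 12 = -27
e13 coeff: (-5)*5 - 4*(-4) = -25 - (-16) = -9
e23 coeff: (-3)*5 - 4*3 = -15 - 12 = -27
|a wedge b|^2 = (-27)^2 + (-9)^2 + (-27)^2
= 729 + 81 + 729
= 1539


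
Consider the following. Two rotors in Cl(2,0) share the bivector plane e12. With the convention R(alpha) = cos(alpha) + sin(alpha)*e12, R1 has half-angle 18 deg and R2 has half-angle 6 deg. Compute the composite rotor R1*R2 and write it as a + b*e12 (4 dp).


Same-plane rotors commute and their half-angles add:
R1*R2 = cos(a1 + a2) + sin(a1 + a2)*e12.
a1 + a2 = 18 + 6 = 24 deg
cos(24 deg) = 0.9135
sin(24 deg) = 0.4067
R1*R2 = 0.9135 + 0.4067*e12


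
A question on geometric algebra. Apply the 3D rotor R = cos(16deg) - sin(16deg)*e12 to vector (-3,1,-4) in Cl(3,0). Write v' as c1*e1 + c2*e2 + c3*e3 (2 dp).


Rotor R = cos(16deg) - sin(16deg)*e12
Rotation angle theta = 2 * 16 = 32 degrees in the e12 plane (e1 -> e2).
The component perpendicular to the plane (e3) is invariant: v'_3 = v3 = -4.00
cos(32deg) = 0.8480, sin(32deg) = 0.5299
v'_1 = v1*cos(theta) - v2*sin(theta) = -3*0.8480 - 1*0.5299 = -3.07
v'_2 = v1*sin(theta) + v2*cos(theta) = -3*0.5299 + 1*0.8480 = -0.74
v' = -3.07*e1 - 0.74*e2 - 4.00*e3


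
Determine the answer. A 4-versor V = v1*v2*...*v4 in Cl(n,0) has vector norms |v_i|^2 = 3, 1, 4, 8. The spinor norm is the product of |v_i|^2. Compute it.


Spinor norm N(V) = |v1|^2 * |v2|^2 * ... * |v4|^2
= 3 * 1 * 4 * 8
Running product: 3, 3, 12, 96
N(V) = 96


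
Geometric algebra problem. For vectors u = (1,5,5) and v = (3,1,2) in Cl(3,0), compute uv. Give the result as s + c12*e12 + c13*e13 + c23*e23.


In Cl(3,0): e_i^2 = 1, e_ie_j = -e_je_i for i != j.
Scalar part = u . v = 1*3 + 5*1 + 5*2
= 3 + 5 + 10 = 18
e12 coeff = 1*1 - 5*3 = 1 - 15 = -14
e13 coeff = 1*2 - 5*3 = 2 - 15 = -13
e23 coeff = 5*2 - 5*1 = 10 - 5 = 5
uv = 18 - 14*e12 - 13*e13 + 5*e23


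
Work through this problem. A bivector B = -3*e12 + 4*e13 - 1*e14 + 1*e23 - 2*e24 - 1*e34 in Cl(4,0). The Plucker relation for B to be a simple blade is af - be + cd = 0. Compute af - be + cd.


Plucker relation: af - be + cd
a*f = (-3)*(-1) = 3
b*e = 4*(-2) = -8
c*d = (-1)*1 = -1
af - be + cd = 3 - (-8) + (-1)
= 10


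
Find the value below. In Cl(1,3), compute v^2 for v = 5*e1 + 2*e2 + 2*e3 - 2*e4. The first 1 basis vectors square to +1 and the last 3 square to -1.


v^2 = sum of c_i^2 * e_i^2
Positive signature terms (e_i^2 = +1): 5^2 = 25
Negative signature terms (e_j^2 = -1): 2^2 + 2^2 + (-2)^2 = 12
v^2 = 25 - 12 = 13


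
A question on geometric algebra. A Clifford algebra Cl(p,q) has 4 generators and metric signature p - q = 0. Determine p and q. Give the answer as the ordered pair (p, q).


We need p + q = 4 and p - q = 0.
Adding: 2p = 4 + 0 = 4, so p = 2.
Then q = 4 - 2 = 2.
(p, q) = (2, 2)


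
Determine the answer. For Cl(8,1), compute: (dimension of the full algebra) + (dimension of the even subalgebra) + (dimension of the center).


n = 8 + 1 = 9
Total dim = 2^9 = 512
Even subalgebra dim = 2^8 = 256
n is odd, so center dim = 2
Sum = 512 + 256 + 2 = 770


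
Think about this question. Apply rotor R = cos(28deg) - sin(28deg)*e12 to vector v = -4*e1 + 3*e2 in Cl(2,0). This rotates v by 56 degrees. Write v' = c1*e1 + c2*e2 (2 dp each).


Rotor R = cos(28deg) - sin(28deg)*e12
Rotation angle theta = 2 * 28 = 56 degrees
v' = R*v*~R rotates v by theta.
cos(56deg) = 0.5592, sin(56deg) = 0.8290
v'_1 = -4*cos(56deg) - 3*sin(56deg)
= -4*0.5592 - 3*0.8290
= -4.72
v'_2 = -4*sin(56deg) + 3*cos(56deg)
= -4*0.8290 + 3*0.5592
= -1.64
v' = -4.72*e1 - 1.64*e2


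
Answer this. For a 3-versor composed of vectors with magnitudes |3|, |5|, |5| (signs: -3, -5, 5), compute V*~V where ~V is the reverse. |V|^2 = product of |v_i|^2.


Each vector v_i has |v_i|^2 = s_i^2
Squared scales: (-3)^2 = 9, (-5)^2 = 25, 5^2 = 25
|V|^2 = 9 * 25 * 25
= 5625


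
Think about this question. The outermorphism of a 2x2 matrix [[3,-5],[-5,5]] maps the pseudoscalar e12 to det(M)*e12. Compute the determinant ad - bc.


The outermorphism of a linear map f sends e1^e2 to f(e1)^f(e2).
f(e1) = 3*e1 - 5*e2
f(e2) = -5*e1 + 5*e2
f(e1) ^ f(e2) = (3*e1 - 5*e2) ^ (-5*e1 + 5*e2)
= 3*5*e12 + (-5)*(-5)*e21
= (15 - 25)*e12
= -10*e12
Coefficient = -10


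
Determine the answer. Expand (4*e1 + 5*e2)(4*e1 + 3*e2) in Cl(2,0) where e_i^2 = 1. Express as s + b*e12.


Expand: (4*e1 + 5*e2)(4*e1 + 3*e2)
= 4*4*e1e1 + 4*3*e1e2 + 5*4*e2e1 + 5*3*e2e2
Using e1^2 = e2^2 = 1, e2e1 = -e1e2:
Scalar part s = 4*4 + 5*3 = 16 + 15 = 31
Bivector part b = 4*3 - 5*4 = 12 - 20 = -8
uv = 31 - 8*e12


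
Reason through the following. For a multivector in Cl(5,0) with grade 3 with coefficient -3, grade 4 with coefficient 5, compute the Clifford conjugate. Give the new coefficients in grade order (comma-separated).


Clifford conjugate sign for grade k: (-1)^(k(k+1)/2)
Grade 3: (-1)^(3*4/2) = (-1)^6 = 1, coeff -3 -> -3
Grade 4: (-1)^(4*5/2) = (-1)^10 = 1, coeff 5 -> 5
Conjugated coefficients: -3, 5


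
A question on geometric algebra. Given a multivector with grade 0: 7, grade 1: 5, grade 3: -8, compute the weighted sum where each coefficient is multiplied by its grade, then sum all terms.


Grade-weighted sum = sum of grade_k * coefficient_k
0*7 = 0
1*5 = 5
3*(-8) = -24
Total = 0 + 5 + (-24) = -19


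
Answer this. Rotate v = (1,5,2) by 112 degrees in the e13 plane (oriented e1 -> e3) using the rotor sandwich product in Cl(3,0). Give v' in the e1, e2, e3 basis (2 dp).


Rotor R = cos(56deg) - sin(56deg)*e13
Rotation angle theta = 2 * 56 = 112 degrees in the e13 plane (e1 -> e3).
The component perpendicular to the plane (e2) is invariant: v'_2 = v2 = 5.00
cos(112deg) = -0.3746, sin(112deg) = 0.9272
v'_1 = v1*cos(theta) - v3*sin(theta) = 1*(-0.3746) - 2*0.9272 = -2.23
v'_3 = v1*sin(theta) + v3*cos(theta) = 1*0.9272 + 2*(-0.3746) = 0.18
v' = -2.23*e1 + 5.00*e2 + 0.18*e3


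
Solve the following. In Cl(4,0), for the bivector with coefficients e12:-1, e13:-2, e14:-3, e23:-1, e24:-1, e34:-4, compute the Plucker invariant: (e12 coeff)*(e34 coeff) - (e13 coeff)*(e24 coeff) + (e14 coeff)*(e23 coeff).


Plucker relation: af - be + cd
a*f = (-1)*(-4) = 4
b*e = (-2)*(-1) = 2
c*d = (-3)*(-1) = 3
af - be + cd = 4 - 2 + 3
= 5


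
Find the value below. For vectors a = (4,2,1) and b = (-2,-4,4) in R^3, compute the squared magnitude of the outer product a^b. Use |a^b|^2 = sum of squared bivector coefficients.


a wedge b = (a1*b2 - a2*b1)*e12 + (a1*b3 - a3*b1)*e13 + (a2*b3 - a3*b2)*e23
e12 coeff: 4*(-4) - 2*(-2) = -16 - (-4) = -12
e13 coeff: 4*4 - 1*(-2) = 16 - (-2) = 18
e23 coeff: 2*4 - 1*(-4) = 8 - (-4) = 12
|a wedge b|^2 = (-12)^2 + 18^2 + 12^2
= 144 + 324 + 144
= 612


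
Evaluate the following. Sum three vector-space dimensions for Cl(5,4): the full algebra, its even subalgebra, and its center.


n = 5 + 4 = 9
Total dim = 2^9 = 512
Even subalgebra dim = 2^8 = 256
n is odd, so center dim = 2
Sum = 512 + 256 + 2 = 770


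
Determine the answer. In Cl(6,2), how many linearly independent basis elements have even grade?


Even subalgebra dimension = 2^(n-1)
n = 6 + 2 = 8
2^(8 - 1) = 2^7 = 128
Verification: sum of C(8,k) for even k = 1 + 28 + 70 + 28 + 1 = 128
Result = 128


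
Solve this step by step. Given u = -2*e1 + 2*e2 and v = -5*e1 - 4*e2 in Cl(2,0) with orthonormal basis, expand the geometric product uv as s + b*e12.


Expand: (-2*e1 + 2*e2)(-5*e1 - 4*e2)
= (-2)*(-5)*e1e1 + (-2)*(-4)*e1e2 + 2*(-5)*e2e1 + 2*(-4)*e2e2
Using e1^2 = e2^2 = 1, e2e1 = -e1e2:
Scalar part s = (-2)*(-5) + 2*(-4) = 10 + (-8) = 2
Bivector part b = (-2)*(-4) - 2*(-5) = 8 - (-10) = 18
uv = 2 + 18*e12


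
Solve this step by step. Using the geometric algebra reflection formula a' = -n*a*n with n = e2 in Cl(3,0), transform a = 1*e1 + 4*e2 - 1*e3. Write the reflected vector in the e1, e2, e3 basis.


Reflection formula: a' = -n*a*n, with n = e2 (unit vector, n^2 = 1).
For reflection through hyperplane perp to e2:
The component along e2 flips sign, others stay.
a = (1, 4, -1)
a' = (1, -4, -1)
a' = 1*e1 - 4*e2 - 1*e3


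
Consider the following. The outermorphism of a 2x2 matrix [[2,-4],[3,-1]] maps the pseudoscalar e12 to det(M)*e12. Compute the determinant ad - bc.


The outermorphism of a linear map f sends e1^e2 to f(e1)^f(e2).
f(e1) = 2*e1 + 3*e2
f(e2) = -4*e1 - 1*e2
f(e1) ^ f(e2) = (2*e1 + 3*e2) ^ (-4*e1 - 1*e2)
= 2*(-1)*e12 + 3*(-4)*e21
= (-2 - (-12))*e12
= 10*e12
Coefficient = 10


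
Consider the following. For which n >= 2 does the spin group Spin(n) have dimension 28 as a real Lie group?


dim Spin(n) = dim so(n) = n(n-1)/2.
Solve n(n-1)/2 = 28, i.e. n^2 - n - 56 = 0.
Discriminant = 1 + 8*28 = 225
n = (1 + sqrt(225))/2 = (1 + 15)/2 = 8


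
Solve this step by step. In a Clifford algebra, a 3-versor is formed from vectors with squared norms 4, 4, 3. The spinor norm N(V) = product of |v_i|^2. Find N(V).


Spinor norm N(V) = |v1|^2 * |v2|^2 * ... * |v3|^2
= 4 * 4 * 3
Running product: 4, 16, 48
N(V) = 48


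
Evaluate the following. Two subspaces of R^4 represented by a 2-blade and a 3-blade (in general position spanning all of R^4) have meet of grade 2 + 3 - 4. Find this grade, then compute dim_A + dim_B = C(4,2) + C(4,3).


Meet grade = grade(A) + grade(B) - n
= 2 + 3 - 4 = 1
C(4,2) = 6
C(4,3) = 4
dim_A + dim_B = 6 + 4 = 10


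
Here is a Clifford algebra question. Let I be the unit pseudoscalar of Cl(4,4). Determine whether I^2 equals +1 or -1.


The pseudoscalar I = e1...e_n (product of all n generators) of Cl(p,q) satisfies I^2 = (-1)^(q + n(n-1)/2).
p = 4, q = 4, n = p + q = 8
n(n-1)/2 = 8 * 7 / 2 = 28
Exponent = q + n(n-1)/2 = 4 + 28 = 32
I^2 = (-1)^32 = +1


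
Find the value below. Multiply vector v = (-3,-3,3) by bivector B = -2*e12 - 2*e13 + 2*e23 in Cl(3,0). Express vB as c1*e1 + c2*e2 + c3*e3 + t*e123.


vB has grade-1 (vector) and grade-3 (trivector) parts: vB = (v _| B) + (v ^ B).
Vector part <vB>_1:
  e1: -v2*b12 - v3*b13 = -(-3)*(-2) - (3)*(-2) = 0
  e2: v1*b12 - v3*b23 = (-3)*(-2) - (3)*(2) = 0
  e3: v1*b13 + v2*b23 = (-3)*(-2) + (-3)*(2) = 0
Trivector part <vB>_3:
  e123: v1*b23 - v2*b13 + v3*b12 = (-3)*(2) - (-3)*(-2) + (3)*(-2) = -18
vB = 0*e1 + 0*e2 + 0*e3 - 18*e123


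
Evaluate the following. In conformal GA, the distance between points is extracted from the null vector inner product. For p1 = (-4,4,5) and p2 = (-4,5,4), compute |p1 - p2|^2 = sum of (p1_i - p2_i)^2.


p1 - p2 = (0, -1, 1)
|p1 - p2|^2 = 0^2 + (-1)^2 + 1^2
= 0 + 1 + 1
= 2


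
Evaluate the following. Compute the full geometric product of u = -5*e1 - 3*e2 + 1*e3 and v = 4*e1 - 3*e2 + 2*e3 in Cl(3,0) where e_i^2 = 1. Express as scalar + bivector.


In Cl(3,0): e_i^2 = 1, e_ie_j = -e_je_i for i != j.
Scalar part = u . v = (-5)*4 + (-3)*(-3) + 1*2
= -20 + 9 + 2 = -9
e12 coeff = (-5)*(-3) - (-3)*4 = 15 - (-12) = 27
e13 coeff = (-5)*2 - 1*4 = -10 - 4 = -14
e23 coeff = (-3)*2 - 1*(-3) = -6 - (-3) = -3
uv = -9 + 27*e12 - 14*e13 - 3*e23


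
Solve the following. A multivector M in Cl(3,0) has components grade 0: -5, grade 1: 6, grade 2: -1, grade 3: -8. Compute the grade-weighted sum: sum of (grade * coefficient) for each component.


Grade-weighted sum = sum of grade_k * coefficient_k
0*(-5) = 0
1*6 = 6
2*(-1) = -2
3*(-8) = -24
Total = 0 + 6 + (-2) + (-24) = -20


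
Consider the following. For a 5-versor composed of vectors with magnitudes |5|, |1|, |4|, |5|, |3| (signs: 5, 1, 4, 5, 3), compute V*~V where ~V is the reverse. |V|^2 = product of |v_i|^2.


Each vector v_i has |v_i|^2 = s_i^2
Squared scales: 5^2 = 25, 1^2 = 1, 4^2 = 16, 5^2 = 25, 3^2 = 9
|V|^2 = 25 * 1 * 16 * 25 * 9
= 90000


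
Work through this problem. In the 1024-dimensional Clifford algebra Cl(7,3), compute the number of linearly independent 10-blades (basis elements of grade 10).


Number of grade-k basis blades in Cl(p,q) with n = p + q is C(n, k).
n = 7 + 3 = 10
C(10, 10) = 10! / (10! * 0!)
= 3628800 / (3628800 * 1)
= 1


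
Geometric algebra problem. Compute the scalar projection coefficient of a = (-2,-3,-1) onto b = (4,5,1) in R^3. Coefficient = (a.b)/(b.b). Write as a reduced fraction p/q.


Projection coefficient = (a . b) / (b . b)
a . b = (-2)*4 + (-3)*5 + (-1)*1
= -8 + (-15) + (-1) = -24
b . b = 4^2 + 5^2 + 1^2
= 16 + 25 + 1 = 42
Coefficient = -24/42
In lowest terms: -4/7


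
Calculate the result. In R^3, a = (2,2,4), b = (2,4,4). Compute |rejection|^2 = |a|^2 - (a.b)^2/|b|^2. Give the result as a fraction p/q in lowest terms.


|a|^2 = 2^2 + 2^2 + 4^2 = 24
|b|^2 = 2^2 + 4^2 + 4^2 = 36
a . b = 2*2 + 2*4 + 4*4 = 28
(a.b)^2 = 28^2 = 784
|rej|^2 = 24 - 784/36
= (864 - 784)/36
= 80/36
In lowest terms: 20/9


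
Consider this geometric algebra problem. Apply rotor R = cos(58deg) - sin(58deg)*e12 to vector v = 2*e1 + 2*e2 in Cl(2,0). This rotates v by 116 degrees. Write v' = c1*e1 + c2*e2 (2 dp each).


Rotor R = cos(58deg) - sin(58deg)*e12
Rotation angle theta = 2 * 58 = 116 degrees
v' = R*v*~R rotates v by theta.
cos(116deg) = -0.4384, sin(116deg) = 0.8988
v'_1 = 2*cos(116deg) - 2*sin(116deg)
= 2*(-0.4384) - 2*0.8988
= -2.67
v'_2 = 2*sin(116deg) + 2*cos(116deg)
= 2*0.8988 + 2*(-0.4384)
= 0.92
v' = -2.67*e1 + 0.92*e2


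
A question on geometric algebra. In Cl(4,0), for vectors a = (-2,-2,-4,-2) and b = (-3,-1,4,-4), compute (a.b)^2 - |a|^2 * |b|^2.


a . b = (-2)*(-3) + (-2)*(-1) + (-4)*4 + (-2)*(-4)
= 6 + 2 + (-16) + 8 = 0
|a|^2 = (-2)^2 + (-2)^2 + (-4)^2 + (-2)^2 = 28
|b|^2 = (-3)^2 + (-1)^2 + 4^2 + (-4)^2 = 42
(a.b)^2 = 0^2 = 0
|a|^2 * |b|^2 = 28 * 42 = 1176
Result = 0 - 1176 = -1176


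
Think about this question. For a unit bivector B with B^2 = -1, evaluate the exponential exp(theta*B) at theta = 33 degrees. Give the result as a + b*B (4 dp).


For a unit bivector B with B^2 = -1, the exponential series gives
e^(theta*B) = cos(theta) + sin(theta)*B (the GA analogue of Euler's formula).
theta = 33 degrees = 0.575959 rad
cos(33 deg) = 0.8387
sin(33 deg) = 0.5446
exp(theta*B) = 0.8387 + 0.5446*B


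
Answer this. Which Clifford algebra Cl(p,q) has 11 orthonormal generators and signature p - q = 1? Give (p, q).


We need p + q = 11 and p - q = 1.
Adding: 2p = 11 + 1 = 12, so p = 6.
Then q = 11 - 6 = 5.
(p, q) = (6, 5)


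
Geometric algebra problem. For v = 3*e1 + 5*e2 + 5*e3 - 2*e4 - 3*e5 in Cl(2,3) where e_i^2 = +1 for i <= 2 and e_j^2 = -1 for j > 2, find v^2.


v^2 = sum of c_i^2 * e_i^2
Positive signature terms (e_i^2 = +1): 3^2 + 5^2 = 34
Negative signature terms (e_j^2 = -1): 5^2 + (-2)^2 + (-3)^2 = 38
v^2 = 34 - 38 = -4


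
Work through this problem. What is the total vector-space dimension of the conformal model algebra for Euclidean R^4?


The conformal model of R^4 uses Cl(5,1): the 4 Euclidean generators plus two extra orthogonal generators e+ (e+^2 = +1) and e- (e-^2 = -1), from which the null vectors e0, einf are built.
Number of generators m = 4 + 2 = 6.
dim Cl(p,q) = 2^m = 2^6 = 64


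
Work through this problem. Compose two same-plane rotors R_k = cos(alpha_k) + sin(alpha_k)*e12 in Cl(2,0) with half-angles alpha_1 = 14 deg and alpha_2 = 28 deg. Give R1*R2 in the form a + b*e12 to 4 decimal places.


Same-plane rotors commute and their half-angles add:
R1*R2 = cos(a1 + a2) + sin(a1 + a2)*e12.
a1 + a2 = 14 + 28 = 42 deg
cos(42 deg) = 0.7431
sin(42 deg) = 0.6691
R1*R2 = 0.7431 + 0.6691*e12


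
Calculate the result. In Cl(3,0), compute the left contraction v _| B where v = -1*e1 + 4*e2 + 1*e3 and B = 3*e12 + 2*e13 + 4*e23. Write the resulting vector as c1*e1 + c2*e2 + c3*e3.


Left contraction v _| B = <vB>_1 (grade-1 part of the geometric product vB).
Using e1_|e12 = e2, e2_|e12 = -e1, e1_|e13 = e3, e3_|e13 = -e1, e2_|e23 = e3, e3_|e23 = -e2:
e1 coeff: -v2*b12 - v3*b13 = -(4)*(3) - (1)*(2) = -14
e2 coeff: v1*b12 - v3*b23 = (-1)*(3) - (1)*(4) = -7
e3 coeff: v1*b13 + v2*b23 = (-1)*(2) + (4)*(4) = 14
v _| B = -14*e1 - 7*e2 + 14*e3


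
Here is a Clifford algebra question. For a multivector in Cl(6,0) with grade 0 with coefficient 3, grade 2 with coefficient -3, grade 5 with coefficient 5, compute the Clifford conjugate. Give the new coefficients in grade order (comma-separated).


Clifford conjugate sign for grade k: (-1)^(k(k+1)/2)
Grade 0: (-1)^(0*1/2) = (-1)^0 = 1, coeff 3 -> 3
Grade 2: (-1)^(2*3/2) = (-1)^3 = -1, coeff -3 -> 3
Grade 5: (-1)^(5*6/2) = (-1)^15 = -1, coeff 5 -> -5
Conjugated coefficients: 3, 3, -5


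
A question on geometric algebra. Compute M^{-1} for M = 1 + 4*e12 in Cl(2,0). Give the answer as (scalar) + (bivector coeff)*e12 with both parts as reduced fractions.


M = 1 + 4*e12, where e12^2 = -1.
Since M commutes with its reverse ~M = a - b*e12, M * ~M = a^2 - b^2*e12^2 = a^2 + b^2.
So M^{-1} = ~M / (a^2 + b^2) = (a - b*e12)/(a^2 + b^2).
a^2 + b^2 = 1 + 16 = 17
Scalar part = 1/17 = 1/17
Bivector coeff = -4/17 = -4/17
M^{-1} = 1/17 - 4/17*e12


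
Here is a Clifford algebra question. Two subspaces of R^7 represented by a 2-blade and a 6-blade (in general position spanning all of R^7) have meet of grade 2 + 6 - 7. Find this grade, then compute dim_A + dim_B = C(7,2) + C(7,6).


Meet grade = grade(A) + grade(B) - n
= 2 + 6 - 7 = 1
C(7,2) = 21
C(7,6) = 7
dim_A + dim_B = 21 + 7 = 28


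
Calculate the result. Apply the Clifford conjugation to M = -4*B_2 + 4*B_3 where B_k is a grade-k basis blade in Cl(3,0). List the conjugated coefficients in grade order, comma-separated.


Clifford conjugate sign for grade k: (-1)^(k(k+1)/2)
Grade 2: (-1)^(2*3/2) = (-1)^3 = -1, coeff -4 -> 4
Grade 3: (-1)^(3*4/2) = (-1)^6 = 1, coeff 4 -> 4
Conjugated coefficients: 4, 4


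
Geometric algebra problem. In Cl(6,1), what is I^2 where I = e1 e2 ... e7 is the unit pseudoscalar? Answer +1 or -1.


The pseudoscalar I = e1...e_n (product of all n generators) of Cl(p,q) satisfies I^2 = (-1)^(q + n(n-1)/2).
p = 6, q = 1, n = p + q = 7
n(n-1)/2 = 7 * 6 / 2 = 21
Exponent = q + n(n-1)/2 = 1 + 21 = 22
I^2 = (-1)^22 = +1


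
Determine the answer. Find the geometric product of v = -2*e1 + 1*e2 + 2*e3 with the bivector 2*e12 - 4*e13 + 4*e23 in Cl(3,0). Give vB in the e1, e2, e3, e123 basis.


vB has grade-1 (vector) and grade-3 (trivector) parts: vB = (v _| B) + (v ^ B).
Vector part <vB>_1:
  e1: -v2*b12 - v3*b13 = -(1)*(2) - (2)*(-4) = 6
  e2: v1*b12 - v3*b23 = (-2)*(2) - (2)*(4) = -12
  e3: v1*b13 + v2*b23 = (-2)*(-4) + (1)*(4) = 12
Trivector part <vB>_3:
  e123: v1*b23 - v2*b13 + v3*b12 = (-2)*(4) - (1)*(-4) + (2)*(2) = 0
vB = 6*e1 - 12*e2 + 12*e3 + 0*e123


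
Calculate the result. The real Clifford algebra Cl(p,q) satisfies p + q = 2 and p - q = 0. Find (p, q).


We need p + q = 2 and p - q = 0.
Adding: 2p = 2 + 0 = 2, so p = 1.
Then q = 2 - 1 = 1.
(p, q) = (1, 1)


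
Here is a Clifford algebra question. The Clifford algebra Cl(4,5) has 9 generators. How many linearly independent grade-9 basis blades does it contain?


Number of grade-k basis blades in Cl(p,q) with n = p + q is C(n, k).
n = 4 + 5 = 9
C(9, 9) = 9! / (9! * 0!)
= 362880 / (362880 * 1)
= 1


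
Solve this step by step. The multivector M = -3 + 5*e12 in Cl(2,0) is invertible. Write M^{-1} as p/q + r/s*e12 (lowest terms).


M = -3 + 5*e12, where e12^2 = -1.
Since M commutes with its reverse ~M = a - b*e12, M * ~M = a^2 - b^2*e12^2 = a^2 + b^2.
So M^{-1} = ~M / (a^2 + b^2) = (a - b*e12)/(a^2 + b^2).
a^2 + b^2 = 9 + 25 = 34
Scalar part = -3/34 = -3/34
Bivector coeff = -5/34 = -5/34
M^{-1} = -3/34 - 5/34*e12


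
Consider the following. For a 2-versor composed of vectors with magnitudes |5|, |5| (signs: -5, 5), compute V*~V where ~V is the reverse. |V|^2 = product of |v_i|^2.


Each vector v_i has |v_i|^2 = s_i^2
Squared scales: (-5)^2 = 25, 5^2 = 25
|V|^2 = 25 * 25
= 625


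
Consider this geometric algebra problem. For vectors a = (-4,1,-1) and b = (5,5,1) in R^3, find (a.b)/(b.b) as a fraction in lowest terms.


Projection coefficient = (a . b) / (b . b)
a . b = (-4)*5 + 1*5 + (-1)*1
= -20 + 5 + (-1) = -16
b . b = 5^2 + 5^2 + 1^2
= 25 + 25 + 1 = 51
Coefficient = -16/51
In lowest terms: -16/51


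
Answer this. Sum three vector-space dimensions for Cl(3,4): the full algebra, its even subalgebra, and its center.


n = 3 + 4 = 7
Total dim = 2^7 = 128
Even subalgebra dim = 2^6 = 64
n is odd, so center dim = 2
Sum = 128 + 64 + 2 = 194


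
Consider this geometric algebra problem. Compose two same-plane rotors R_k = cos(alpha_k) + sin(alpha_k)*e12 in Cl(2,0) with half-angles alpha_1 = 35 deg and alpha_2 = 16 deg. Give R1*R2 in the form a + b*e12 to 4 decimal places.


Same-plane rotors commute and their half-angles add:
R1*R2 = cos(a1 + a2) + sin(a1 + a2)*e12.
a1 + a2 = 35 + 16 = 51 deg
cos(51 deg) = 0.6293
sin(51 deg) = 0.7771
R1*R2 = 0.6293 + 0.7771*e12


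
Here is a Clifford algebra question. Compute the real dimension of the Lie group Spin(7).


Spin(n) double-covers SO(n); both have Lie algebra so(n) of dimension n(n-1)/2.
n = 7
n(n-1) = 7 * 6 = 42
dim Spin(7) = 42/2 = 21


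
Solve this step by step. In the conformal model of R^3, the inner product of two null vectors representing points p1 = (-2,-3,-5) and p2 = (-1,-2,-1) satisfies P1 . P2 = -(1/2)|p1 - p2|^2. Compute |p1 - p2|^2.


p1 - p2 = (-1, -1, -4)
|p1 - p2|^2 = (-1)^2 + (-1)^2 + (-4)^2
= 1 + 1 + 16
= 18


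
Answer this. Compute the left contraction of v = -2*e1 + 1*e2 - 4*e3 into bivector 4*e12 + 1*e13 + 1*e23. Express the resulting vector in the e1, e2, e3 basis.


Left contraction v _| B = <vB>_1 (grade-1 part of the geometric product vB).
Using e1_|e12 = e2, e2_|e12 = -e1, e1_|e13 = e3, e3_|e13 = -e1, e2_|e23 = e3, e3_|e23 = -e2:
e1 coeff: -v2*b12 - v3*b13 = -(1)*(4) - (-4)*(1) = 0
e2 coeff: v1*b12 - v3*b23 = (-2)*(4) - (-4)*(1) = -4
e3 coeff: v1*b13 + v2*b23 = (-2)*(1) + (1)*(1) = -1
v _| B = 0*e1 - 4*e2 - 1*e3


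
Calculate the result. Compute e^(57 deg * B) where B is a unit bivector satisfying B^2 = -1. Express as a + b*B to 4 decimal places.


For a unit bivector B with B^2 = -1, the exponential series gives
e^(theta*B) = cos(theta) + sin(theta)*B (the GA analogue of Euler's formula).
theta = 57 degrees = 0.994838 rad
cos(57 deg) = 0.5446
sin(57 deg) = 0.8387
exp(theta*B) = 0.5446 + 0.8387*B


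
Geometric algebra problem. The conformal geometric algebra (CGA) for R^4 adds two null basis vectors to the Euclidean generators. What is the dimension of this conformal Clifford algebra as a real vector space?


The conformal model of R^4 uses Cl(5,1): the 4 Euclidean generators plus two extra orthogonal generators e+ (e+^2 = +1) and e- (e-^2 = -1), from which the null vectors e0, einf are built.
Number of generators m = 4 + 2 = 6.
dim Cl(p,q) = 2^m = 2^6 = 64


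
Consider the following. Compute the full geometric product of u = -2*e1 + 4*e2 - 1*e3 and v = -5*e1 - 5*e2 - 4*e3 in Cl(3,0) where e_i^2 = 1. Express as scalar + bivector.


In Cl(3,0): e_i^2 = 1, e_ie_j = -e_je_i for i != j.
Scalar part = u . v = (-2)*(-5) + 4*(-5) + (-1)*(-4)
= 10 + (-20) + 4 = -6
e12 coeff = (-2)*(-5) - 4*(-5) = 10 - (-20) = 30
e13 coeff = (-2)*(-4) - (-1)*(-5) = 8 - 5 = 3
e23 coeff = 4*(-4) - (-1)*(-5) = -16 - 5 = -21
uv = -6 + 30*e12 + 3*e13 - 21*e23


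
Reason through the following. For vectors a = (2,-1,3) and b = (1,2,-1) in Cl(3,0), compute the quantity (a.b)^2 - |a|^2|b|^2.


a . b = 2*1 + (-1)*2 + 3*(-1)
= 2 + (-2) + (-3) = -3
|a|^2 = 2^2 + (-1)^2 + 3^2 = 14
|b|^2 = 1^2 + 2^2 + (-1)^2 = 6
(a.b)^2 = (-3)^2 = 9
|a|^2 * |b|^2 = 14 * 6 = 84
Result = 9 - 84 = -75
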